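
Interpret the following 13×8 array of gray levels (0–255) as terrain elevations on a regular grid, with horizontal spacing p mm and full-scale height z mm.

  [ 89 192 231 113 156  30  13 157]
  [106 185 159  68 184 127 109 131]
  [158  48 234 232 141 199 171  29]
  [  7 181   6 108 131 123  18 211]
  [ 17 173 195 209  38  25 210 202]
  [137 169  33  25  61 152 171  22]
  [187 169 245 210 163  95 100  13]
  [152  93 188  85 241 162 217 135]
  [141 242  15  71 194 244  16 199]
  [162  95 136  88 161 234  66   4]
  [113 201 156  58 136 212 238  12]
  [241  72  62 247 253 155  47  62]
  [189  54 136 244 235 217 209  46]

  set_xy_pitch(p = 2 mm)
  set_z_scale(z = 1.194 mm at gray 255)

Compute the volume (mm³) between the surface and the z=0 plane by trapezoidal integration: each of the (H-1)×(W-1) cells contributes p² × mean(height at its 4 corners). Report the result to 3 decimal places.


height_mm = gray/255 × 1.194; cell vol = 2² × mean(4 corners)
unit = 2² × 1.194 / (4×255) = 0.00468235 mm³ per gray-sum
row 0: Σ corner-gray over 7 cells = 3617  → 16.9361
row 1: Σ corner-gray over 7 cells = 4138  → 19.3756
row 2: Σ corner-gray over 7 cells = 3589  → 16.8050
row 3: Σ corner-gray over 7 cells = 3271  → 15.3160
row 4: Σ corner-gray over 7 cells = 3300  → 15.4518
row 5: Σ corner-gray over 7 cells = 3545  → 16.5989
row 6: Σ corner-gray over 7 cells = 4423  → 20.7100
row 7: Σ corner-gray over 7 cells = 4163  → 19.4926
row 8: Σ corner-gray over 7 cells = 3630  → 16.9969
row 9: Σ corner-gray over 7 cells = 3853  → 18.0411
row 10: Σ corner-gray over 7 cells = 4102  → 19.2070
row 11: Σ corner-gray over 7 cells = 4400  → 20.6024
Σ rows: total corner-gray = 46031  → 215.5334 mm³

215.533


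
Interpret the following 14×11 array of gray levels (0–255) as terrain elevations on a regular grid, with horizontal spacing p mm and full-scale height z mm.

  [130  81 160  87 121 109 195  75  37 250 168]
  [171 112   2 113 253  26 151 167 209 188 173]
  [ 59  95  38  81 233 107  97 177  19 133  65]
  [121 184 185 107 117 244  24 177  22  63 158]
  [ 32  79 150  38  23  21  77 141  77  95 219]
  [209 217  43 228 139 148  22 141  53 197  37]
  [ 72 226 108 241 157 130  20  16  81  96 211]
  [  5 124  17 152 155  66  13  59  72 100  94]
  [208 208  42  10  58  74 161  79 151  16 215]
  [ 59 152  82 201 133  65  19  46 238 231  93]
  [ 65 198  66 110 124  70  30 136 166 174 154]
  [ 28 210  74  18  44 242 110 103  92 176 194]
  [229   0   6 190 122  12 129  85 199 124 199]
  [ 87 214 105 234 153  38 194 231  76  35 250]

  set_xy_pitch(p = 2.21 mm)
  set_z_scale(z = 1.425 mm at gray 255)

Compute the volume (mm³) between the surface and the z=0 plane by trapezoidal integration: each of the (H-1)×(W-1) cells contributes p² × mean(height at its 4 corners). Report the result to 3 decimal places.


height_mm = gray/255 × 1.425; cell vol = 2.21² × mean(4 corners)
unit = 2.21² × 1.425 / (4×255) = 0.00682338 mm³ per gray-sum
row 0: Σ corner-gray over 10 cells = 5314  → 36.2594
row 1: Σ corner-gray over 10 cells = 4870  → 33.2298
row 2: Σ corner-gray over 10 cells = 4609  → 31.4489
row 3: Σ corner-gray over 10 cells = 4178  → 28.5081
row 4: Σ corner-gray over 10 cells = 4275  → 29.1699
row 5: Σ corner-gray over 10 cells = 5055  → 34.4922
row 6: Σ corner-gray over 10 cells = 4048  → 27.6210
row 7: Σ corner-gray over 10 cells = 3636  → 24.8098
row 8: Σ corner-gray over 10 cells = 4507  → 30.7530
row 9: Σ corner-gray over 10 cells = 4853  → 33.1138
row 10: Σ corner-gray over 10 cells = 4727  → 32.2541
row 11: Σ corner-gray over 10 cells = 4522  → 30.8553
row 12: Σ corner-gray over 10 cells = 5059  → 34.5195
Σ rows: total corner-gray = 59653  → 407.0348 mm³

407.035


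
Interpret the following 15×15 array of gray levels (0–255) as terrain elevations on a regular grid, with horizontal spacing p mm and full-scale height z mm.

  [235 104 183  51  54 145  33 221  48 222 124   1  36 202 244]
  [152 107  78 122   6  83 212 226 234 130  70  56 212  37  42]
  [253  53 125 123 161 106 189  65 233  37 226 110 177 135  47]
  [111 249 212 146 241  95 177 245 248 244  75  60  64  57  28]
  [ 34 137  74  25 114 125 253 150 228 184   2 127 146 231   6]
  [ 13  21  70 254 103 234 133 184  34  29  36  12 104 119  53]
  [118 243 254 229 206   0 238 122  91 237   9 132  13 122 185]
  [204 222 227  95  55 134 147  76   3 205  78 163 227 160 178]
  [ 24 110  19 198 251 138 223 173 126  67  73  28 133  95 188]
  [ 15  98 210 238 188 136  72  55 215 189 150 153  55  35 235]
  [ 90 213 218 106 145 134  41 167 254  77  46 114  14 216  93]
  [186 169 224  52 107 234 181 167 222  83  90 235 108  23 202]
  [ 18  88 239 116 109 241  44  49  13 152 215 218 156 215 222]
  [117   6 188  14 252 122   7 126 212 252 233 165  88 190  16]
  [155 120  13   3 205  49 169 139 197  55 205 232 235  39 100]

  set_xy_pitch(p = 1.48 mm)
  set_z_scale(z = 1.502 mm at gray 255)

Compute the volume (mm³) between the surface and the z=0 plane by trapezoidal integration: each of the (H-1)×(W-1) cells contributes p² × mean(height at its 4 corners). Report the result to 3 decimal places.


337.539

height_mm = gray/255 × 1.502; cell vol = 1.48² × mean(4 corners)
unit = 1.48² × 1.502 / (4×255) = 0.00322547 mm³ per gray-sum
row 0: Σ corner-gray over 14 cells = 6667  → 21.5042
row 1: Σ corner-gray over 14 cells = 7120  → 22.9654
row 2: Σ corner-gray over 14 cells = 8145  → 26.2715
row 3: Σ corner-gray over 14 cells = 7997  → 25.7941
row 4: Σ corner-gray over 14 cells = 6364  → 20.5269
row 5: Σ corner-gray over 14 cells = 6827  → 22.0203
row 6: Σ corner-gray over 14 cells = 8061  → 26.0005
row 7: Σ corner-gray over 14 cells = 7446  → 24.0169
row 8: Σ corner-gray over 14 cells = 7318  → 23.6040
row 9: Σ corner-gray over 14 cells = 7511  → 24.2265
row 10: Σ corner-gray over 14 cells = 7851  → 25.3232
row 11: Σ corner-gray over 14 cells = 8128  → 26.2166
row 12: Σ corner-gray over 14 cells = 7793  → 25.1361
row 13: Σ corner-gray over 14 cells = 7420  → 23.9330
Σ rows: total corner-gray = 104648  → 337.5391 mm³


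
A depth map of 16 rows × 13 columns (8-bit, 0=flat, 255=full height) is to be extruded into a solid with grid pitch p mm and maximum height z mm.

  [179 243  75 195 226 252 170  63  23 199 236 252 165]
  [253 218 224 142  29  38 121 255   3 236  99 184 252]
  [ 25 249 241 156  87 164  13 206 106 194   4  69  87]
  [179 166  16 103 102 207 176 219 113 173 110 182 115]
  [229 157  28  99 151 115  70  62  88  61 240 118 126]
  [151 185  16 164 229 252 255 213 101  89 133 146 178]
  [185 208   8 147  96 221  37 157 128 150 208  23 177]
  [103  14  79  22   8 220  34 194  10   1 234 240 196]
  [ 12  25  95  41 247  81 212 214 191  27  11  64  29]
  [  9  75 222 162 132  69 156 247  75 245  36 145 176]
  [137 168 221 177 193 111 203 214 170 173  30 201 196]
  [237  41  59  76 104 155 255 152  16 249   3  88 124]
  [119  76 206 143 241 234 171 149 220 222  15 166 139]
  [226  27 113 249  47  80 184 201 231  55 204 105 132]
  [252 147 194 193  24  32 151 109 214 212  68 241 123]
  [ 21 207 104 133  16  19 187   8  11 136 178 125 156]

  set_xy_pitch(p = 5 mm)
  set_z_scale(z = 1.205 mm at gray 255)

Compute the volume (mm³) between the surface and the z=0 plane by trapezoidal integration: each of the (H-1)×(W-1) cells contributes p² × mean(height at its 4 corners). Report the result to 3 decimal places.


height_mm = gray/255 × 1.205; cell vol = 5² × mean(4 corners)
unit = 5² × 1.205 / (4×255) = 0.0295343 mm³ per gray-sum
row 0: Σ corner-gray over 12 cells = 7815  → 230.8107
row 1: Σ corner-gray over 12 cells = 6693  → 197.6732
row 2: Σ corner-gray over 12 cells = 6518  → 192.5047
row 3: Σ corner-gray over 12 cells = 6161  → 181.9609
row 4: Σ corner-gray over 12 cells = 6628  → 195.7534
row 5: Σ corner-gray over 12 cells = 7023  → 207.4195
row 6: Σ corner-gray over 12 cells = 5539  → 163.5906
row 7: Σ corner-gray over 12 cells = 4868  → 143.7730
row 8: Σ corner-gray over 12 cells = 5770  → 170.4130
row 9: Σ corner-gray over 12 cells = 7368  → 217.6088
row 10: Σ corner-gray over 12 cells = 6812  → 201.1877
row 11: Σ corner-gray over 12 cells = 6701  → 197.9094
row 12: Σ corner-gray over 12 cells = 7294  → 215.4233
row 13: Σ corner-gray over 12 cells = 6895  → 203.6391
row 14: Σ corner-gray over 12 cells = 5970  → 176.3199
Σ rows: total corner-gray = 98055  → 2895.9871 mm³

2895.987


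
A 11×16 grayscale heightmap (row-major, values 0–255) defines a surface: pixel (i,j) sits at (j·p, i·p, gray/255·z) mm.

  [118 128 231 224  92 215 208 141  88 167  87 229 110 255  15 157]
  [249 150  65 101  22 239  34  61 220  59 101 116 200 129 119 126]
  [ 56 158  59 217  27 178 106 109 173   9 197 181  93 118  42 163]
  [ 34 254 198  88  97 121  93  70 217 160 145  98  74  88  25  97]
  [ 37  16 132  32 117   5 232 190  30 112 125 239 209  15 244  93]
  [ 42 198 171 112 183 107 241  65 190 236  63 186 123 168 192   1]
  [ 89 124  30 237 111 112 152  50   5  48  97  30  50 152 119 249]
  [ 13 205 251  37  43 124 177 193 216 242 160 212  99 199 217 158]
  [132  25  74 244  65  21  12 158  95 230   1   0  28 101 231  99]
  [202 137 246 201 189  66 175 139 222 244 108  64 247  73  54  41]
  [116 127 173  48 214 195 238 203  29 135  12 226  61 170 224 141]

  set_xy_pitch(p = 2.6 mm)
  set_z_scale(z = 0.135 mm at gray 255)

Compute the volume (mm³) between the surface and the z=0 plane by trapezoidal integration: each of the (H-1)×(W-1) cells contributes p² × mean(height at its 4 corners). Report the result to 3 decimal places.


69.007

height_mm = gray/255 × 0.135; cell vol = 2.6² × mean(4 corners)
unit = 2.6² × 0.135 / (4×255) = 0.000894706 mm³ per gray-sum
row 0: Σ corner-gray over 15 cells = 8262  → 7.3921
row 1: Σ corner-gray over 15 cells = 7160  → 6.4061
row 2: Σ corner-gray over 15 cells = 7140  → 6.3882
row 3: Σ corner-gray over 15 cells = 7113  → 6.3640
row 4: Σ corner-gray over 15 cells = 8039  → 7.1925
row 5: Σ corner-gray over 15 cells = 7485  → 6.6969
row 6: Σ corner-gray over 15 cells = 7893  → 7.0619
row 7: Σ corner-gray over 15 cells = 7722  → 6.9089
row 8: Σ corner-gray over 15 cells = 7374  → 6.5976
row 9: Σ corner-gray over 15 cells = 8940  → 7.9987
Σ rows: total corner-gray = 77128  → 69.0069 mm³


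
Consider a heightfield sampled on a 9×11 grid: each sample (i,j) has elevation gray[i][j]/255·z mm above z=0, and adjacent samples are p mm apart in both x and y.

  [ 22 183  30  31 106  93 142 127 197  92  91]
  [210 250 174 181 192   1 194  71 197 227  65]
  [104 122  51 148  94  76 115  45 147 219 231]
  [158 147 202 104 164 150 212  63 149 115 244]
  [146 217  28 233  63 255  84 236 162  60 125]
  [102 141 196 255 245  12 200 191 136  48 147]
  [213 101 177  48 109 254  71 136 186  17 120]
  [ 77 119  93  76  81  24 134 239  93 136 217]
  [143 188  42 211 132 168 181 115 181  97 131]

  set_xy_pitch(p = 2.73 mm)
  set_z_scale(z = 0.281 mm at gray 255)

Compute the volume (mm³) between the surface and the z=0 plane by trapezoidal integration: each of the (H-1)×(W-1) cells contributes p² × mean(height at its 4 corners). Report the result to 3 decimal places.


height_mm = gray/255 × 0.281; cell vol = 2.73² × mean(4 corners)
unit = 2.73² × 0.281 / (4×255) = 0.0020532 mm³ per gray-sum
row 0: Σ corner-gray over 10 cells = 5364  → 11.0134
row 1: Σ corner-gray over 10 cells = 5618  → 11.5349
row 2: Σ corner-gray over 10 cells = 5383  → 11.0524
row 3: Σ corner-gray over 10 cells = 5961  → 12.2391
row 4: Σ corner-gray over 10 cells = 6044  → 12.4095
row 5: Σ corner-gray over 10 cells = 5628  → 11.5554
row 6: Σ corner-gray over 10 cells = 4815  → 9.8862
row 7: Σ corner-gray over 10 cells = 5188  → 10.6520
Σ rows: total corner-gray = 44001  → 90.3429 mm³

90.343


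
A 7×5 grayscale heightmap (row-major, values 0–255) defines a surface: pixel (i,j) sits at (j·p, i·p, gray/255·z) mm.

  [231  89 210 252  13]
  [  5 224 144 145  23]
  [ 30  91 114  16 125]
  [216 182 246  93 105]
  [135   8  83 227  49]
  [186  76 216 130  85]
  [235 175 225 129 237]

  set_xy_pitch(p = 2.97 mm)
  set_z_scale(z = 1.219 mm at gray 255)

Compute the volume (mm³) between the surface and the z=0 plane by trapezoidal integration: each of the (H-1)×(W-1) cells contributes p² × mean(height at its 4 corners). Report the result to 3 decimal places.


height_mm = gray/255 × 1.219; cell vol = 2.97² × mean(4 corners)
unit = 2.97² × 1.219 / (4×255) = 0.0105418 mm³ per gray-sum
row 0: Σ corner-gray over 4 cells = 2400  → 25.3004
row 1: Σ corner-gray over 4 cells = 1651  → 17.4046
row 2: Σ corner-gray over 4 cells = 1960  → 20.6620
row 3: Σ corner-gray over 4 cells = 2183  → 23.0128
row 4: Σ corner-gray over 4 cells = 1935  → 20.3985
row 5: Σ corner-gray over 4 cells = 2645  → 27.8832
Σ rows: total corner-gray = 12774  → 134.6615 mm³

134.661


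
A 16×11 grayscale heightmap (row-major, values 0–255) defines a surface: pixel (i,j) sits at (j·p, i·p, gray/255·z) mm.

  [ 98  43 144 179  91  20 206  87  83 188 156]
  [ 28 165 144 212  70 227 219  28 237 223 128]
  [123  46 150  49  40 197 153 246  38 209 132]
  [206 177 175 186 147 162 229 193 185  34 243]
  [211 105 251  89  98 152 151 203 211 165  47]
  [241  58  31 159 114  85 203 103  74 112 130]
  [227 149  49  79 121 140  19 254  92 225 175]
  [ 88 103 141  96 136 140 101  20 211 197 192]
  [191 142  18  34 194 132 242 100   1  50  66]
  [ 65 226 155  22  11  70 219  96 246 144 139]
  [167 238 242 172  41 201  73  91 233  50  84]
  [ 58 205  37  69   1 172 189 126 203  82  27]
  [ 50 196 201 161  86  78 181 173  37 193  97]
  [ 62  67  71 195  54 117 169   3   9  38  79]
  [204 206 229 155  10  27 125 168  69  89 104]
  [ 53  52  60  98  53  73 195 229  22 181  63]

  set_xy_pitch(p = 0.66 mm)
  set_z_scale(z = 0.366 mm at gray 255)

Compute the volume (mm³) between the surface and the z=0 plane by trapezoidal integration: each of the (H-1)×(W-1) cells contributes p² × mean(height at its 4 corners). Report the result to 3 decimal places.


height_mm = gray/255 × 0.366; cell vol = 0.66² × mean(4 corners)
unit = 0.66² × 0.366 / (4×255) = 0.000156304 mm³ per gray-sum
row 0: Σ corner-gray over 10 cells = 5542  → 0.8662
row 1: Σ corner-gray over 10 cells = 5717  → 0.8936
row 2: Σ corner-gray over 10 cells = 5936  → 0.9278
row 3: Σ corner-gray over 10 cells = 6533  → 1.0211
row 4: Σ corner-gray over 10 cells = 5357  → 0.8373
row 5: Σ corner-gray over 10 cells = 4907  → 0.7670
row 6: Σ corner-gray over 10 cells = 5228  → 0.8172
row 7: Σ corner-gray over 10 cells = 4653  → 0.7273
row 8: Σ corner-gray over 10 cells = 4665  → 0.7292
row 9: Σ corner-gray over 10 cells = 5515  → 0.8620
row 10: Σ corner-gray over 10 cells = 5186  → 0.8106
row 11: Σ corner-gray over 10 cells = 5012  → 0.7834
row 12: Σ corner-gray over 10 cells = 4346  → 0.6793
row 13: Σ corner-gray over 10 cells = 4051  → 0.6332
row 14: Σ corner-gray over 10 cells = 4506  → 0.7043
Σ rows: total corner-gray = 77154  → 12.0594 mm³

12.059


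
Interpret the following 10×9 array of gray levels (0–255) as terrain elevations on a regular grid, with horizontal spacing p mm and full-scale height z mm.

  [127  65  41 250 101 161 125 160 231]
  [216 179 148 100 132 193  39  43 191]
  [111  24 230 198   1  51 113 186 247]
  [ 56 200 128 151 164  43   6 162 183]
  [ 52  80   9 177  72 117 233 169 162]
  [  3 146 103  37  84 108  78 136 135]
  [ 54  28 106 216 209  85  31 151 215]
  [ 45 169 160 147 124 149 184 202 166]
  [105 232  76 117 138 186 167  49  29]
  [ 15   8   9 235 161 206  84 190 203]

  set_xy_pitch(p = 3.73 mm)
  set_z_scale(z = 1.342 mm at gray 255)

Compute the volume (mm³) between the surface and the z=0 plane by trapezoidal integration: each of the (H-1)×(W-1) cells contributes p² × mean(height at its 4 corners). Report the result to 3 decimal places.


658.468

height_mm = gray/255 × 1.342; cell vol = 3.73² × mean(4 corners)
unit = 3.73² × 1.342 / (4×255) = 0.018305 mm³ per gray-sum
row 0: Σ corner-gray over 8 cells = 4239  → 77.5949
row 1: Σ corner-gray over 8 cells = 4039  → 73.9339
row 2: Σ corner-gray over 8 cells = 3911  → 71.5909
row 3: Σ corner-gray over 8 cells = 3875  → 70.9319
row 4: Σ corner-gray over 8 cells = 3450  → 63.1523
row 5: Σ corner-gray over 8 cells = 3443  → 63.0242
row 6: Σ corner-gray over 8 cells = 4402  → 80.5787
row 7: Σ corner-gray over 8 cells = 4545  → 83.1963
row 8: Σ corner-gray over 8 cells = 4068  → 74.4648
Σ rows: total corner-gray = 35972  → 658.4679 mm³


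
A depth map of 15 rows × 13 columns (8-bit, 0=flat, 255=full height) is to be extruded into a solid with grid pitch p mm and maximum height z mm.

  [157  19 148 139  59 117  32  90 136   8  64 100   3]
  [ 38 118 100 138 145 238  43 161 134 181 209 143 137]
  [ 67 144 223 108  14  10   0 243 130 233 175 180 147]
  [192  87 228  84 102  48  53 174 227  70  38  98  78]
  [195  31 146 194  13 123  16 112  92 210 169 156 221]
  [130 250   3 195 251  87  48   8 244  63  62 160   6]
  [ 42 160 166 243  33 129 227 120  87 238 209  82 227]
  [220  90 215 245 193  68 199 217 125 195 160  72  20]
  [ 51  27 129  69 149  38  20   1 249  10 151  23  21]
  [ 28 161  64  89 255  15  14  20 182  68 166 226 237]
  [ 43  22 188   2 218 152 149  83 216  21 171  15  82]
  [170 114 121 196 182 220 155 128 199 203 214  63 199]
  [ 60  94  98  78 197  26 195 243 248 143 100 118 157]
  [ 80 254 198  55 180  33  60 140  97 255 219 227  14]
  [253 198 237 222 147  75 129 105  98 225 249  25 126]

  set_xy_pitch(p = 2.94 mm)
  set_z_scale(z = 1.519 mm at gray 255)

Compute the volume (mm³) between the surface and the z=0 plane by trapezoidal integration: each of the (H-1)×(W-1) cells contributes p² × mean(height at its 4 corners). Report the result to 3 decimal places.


1116.160

height_mm = gray/255 × 1.519; cell vol = 2.94² × mean(4 corners)
unit = 2.94² × 1.519 / (4×255) = 0.0128722 mm³ per gray-sum
row 0: Σ corner-gray over 12 cells = 5379  → 69.2395
row 1: Σ corner-gray over 12 cells = 6529  → 84.0425
row 2: Σ corner-gray over 12 cells = 5822  → 74.9419
row 3: Σ corner-gray over 12 cells = 5628  → 72.4447
row 4: Σ corner-gray over 12 cells = 5818  → 74.8904
row 5: Σ corner-gray over 12 cells = 6535  → 84.1197
row 6: Σ corner-gray over 12 cells = 7455  → 95.9621
row 7: Σ corner-gray over 12 cells = 5602  → 72.1100
row 8: Σ corner-gray over 12 cells = 4589  → 59.0705
row 9: Σ corner-gray over 12 cells = 5384  → 69.3038
row 10: Σ corner-gray over 12 cells = 6558  → 84.4158
row 11: Σ corner-gray over 12 cells = 7256  → 93.4006
row 12: Σ corner-gray over 12 cells = 6827  → 87.8784
row 13: Σ corner-gray over 12 cells = 7329  → 94.3402
Σ rows: total corner-gray = 86711  → 1116.1600 mm³


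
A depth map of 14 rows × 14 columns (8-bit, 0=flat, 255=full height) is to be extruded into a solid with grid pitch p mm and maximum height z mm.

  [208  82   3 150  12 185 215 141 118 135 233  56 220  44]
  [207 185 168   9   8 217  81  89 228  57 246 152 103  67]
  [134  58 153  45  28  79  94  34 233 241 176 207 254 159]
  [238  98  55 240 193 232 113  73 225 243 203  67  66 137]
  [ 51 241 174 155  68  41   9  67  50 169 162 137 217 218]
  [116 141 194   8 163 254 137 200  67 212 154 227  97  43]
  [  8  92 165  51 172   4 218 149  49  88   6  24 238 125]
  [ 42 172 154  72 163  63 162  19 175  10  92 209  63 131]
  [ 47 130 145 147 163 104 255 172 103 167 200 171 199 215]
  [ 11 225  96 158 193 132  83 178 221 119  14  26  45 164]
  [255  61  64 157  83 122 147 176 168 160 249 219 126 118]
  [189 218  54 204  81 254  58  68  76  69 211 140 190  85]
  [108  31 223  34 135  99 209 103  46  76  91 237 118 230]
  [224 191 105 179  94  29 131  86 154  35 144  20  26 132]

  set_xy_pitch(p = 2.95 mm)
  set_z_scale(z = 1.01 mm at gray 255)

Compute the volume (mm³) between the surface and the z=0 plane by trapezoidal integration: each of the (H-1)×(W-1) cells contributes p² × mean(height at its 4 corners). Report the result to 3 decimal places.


height_mm = gray/255 × 1.01; cell vol = 2.95² × mean(4 corners)
unit = 2.95² × 1.01 / (4×255) = 0.00861718 mm³ per gray-sum
row 0: Σ corner-gray over 13 cells = 6712  → 57.8385
row 1: Σ corner-gray over 13 cells = 6857  → 59.0880
row 2: Σ corner-gray over 13 cells = 7488  → 64.5255
row 3: Σ corner-gray over 13 cells = 7240  → 62.3884
row 4: Σ corner-gray over 13 cells = 7116  → 61.3199
row 5: Σ corner-gray over 13 cells = 6512  → 56.1151
row 6: Σ corner-gray over 13 cells = 5526  → 47.6185
row 7: Σ corner-gray over 13 cells = 7055  → 60.7942
row 8: Σ corner-gray over 13 cells = 7329  → 63.1553
row 9: Σ corner-gray over 13 cells = 6992  → 60.2513
row 10: Σ corner-gray over 13 cells = 7357  → 63.3966
row 11: Σ corner-gray over 13 cells = 6662  → 57.4077
row 12: Σ corner-gray over 13 cells = 5886  → 50.7207
Σ rows: total corner-gray = 88732  → 764.6197 mm³

764.620


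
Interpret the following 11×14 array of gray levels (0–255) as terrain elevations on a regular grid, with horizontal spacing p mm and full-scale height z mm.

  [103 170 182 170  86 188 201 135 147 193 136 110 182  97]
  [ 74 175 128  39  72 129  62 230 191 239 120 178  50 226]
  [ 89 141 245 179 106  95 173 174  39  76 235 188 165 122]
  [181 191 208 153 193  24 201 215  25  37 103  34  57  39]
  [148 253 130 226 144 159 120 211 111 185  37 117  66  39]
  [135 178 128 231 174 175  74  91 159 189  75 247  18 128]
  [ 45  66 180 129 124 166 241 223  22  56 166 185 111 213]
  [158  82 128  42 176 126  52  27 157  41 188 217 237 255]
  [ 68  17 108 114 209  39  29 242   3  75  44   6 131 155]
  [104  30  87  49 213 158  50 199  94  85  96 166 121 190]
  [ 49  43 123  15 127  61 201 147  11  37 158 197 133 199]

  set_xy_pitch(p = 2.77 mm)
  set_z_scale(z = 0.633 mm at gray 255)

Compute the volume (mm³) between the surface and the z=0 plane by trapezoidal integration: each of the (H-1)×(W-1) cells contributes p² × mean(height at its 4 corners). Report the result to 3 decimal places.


318.997

height_mm = gray/255 × 0.633; cell vol = 2.77² × mean(4 corners)
unit = 2.77² × 0.633 / (4×255) = 0.00476171 mm³ per gray-sum
row 0: Σ corner-gray over 13 cells = 7526  → 35.8366
row 1: Σ corner-gray over 13 cells = 7369  → 35.0891
row 2: Σ corner-gray over 13 cells = 6945  → 33.0701
row 3: Σ corner-gray over 13 cells = 6807  → 32.4130
row 4: Σ corner-gray over 13 cells = 7446  → 35.4557
row 5: Σ corner-gray over 13 cells = 7337  → 34.9367
row 6: Σ corner-gray over 13 cells = 6955  → 33.1177
row 7: Σ corner-gray over 13 cells = 5616  → 26.7418
row 8: Σ corner-gray over 13 cells = 5247  → 24.9847
row 9: Σ corner-gray over 13 cells = 5744  → 27.3513
Σ rows: total corner-gray = 66992  → 318.9966 mm³


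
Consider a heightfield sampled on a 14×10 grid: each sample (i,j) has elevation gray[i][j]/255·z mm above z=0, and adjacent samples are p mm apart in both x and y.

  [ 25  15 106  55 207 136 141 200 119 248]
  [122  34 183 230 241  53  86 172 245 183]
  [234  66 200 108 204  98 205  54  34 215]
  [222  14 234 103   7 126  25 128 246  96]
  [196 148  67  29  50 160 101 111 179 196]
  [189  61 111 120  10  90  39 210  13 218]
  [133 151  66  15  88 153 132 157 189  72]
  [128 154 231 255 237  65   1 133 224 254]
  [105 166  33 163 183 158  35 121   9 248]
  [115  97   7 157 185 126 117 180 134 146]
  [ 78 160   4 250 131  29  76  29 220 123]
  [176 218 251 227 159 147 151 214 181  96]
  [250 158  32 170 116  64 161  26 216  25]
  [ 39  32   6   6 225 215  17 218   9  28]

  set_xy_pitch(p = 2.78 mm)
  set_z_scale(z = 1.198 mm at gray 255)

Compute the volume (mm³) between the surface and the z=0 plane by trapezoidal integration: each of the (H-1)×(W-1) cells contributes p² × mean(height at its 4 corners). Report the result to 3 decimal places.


543.009

height_mm = gray/255 × 1.198; cell vol = 2.78² × mean(4 corners)
unit = 2.78² × 1.198 / (4×255) = 0.00907708 mm³ per gray-sum
row 0: Σ corner-gray over 9 cells = 5024  → 45.6033
row 1: Σ corner-gray over 9 cells = 5180  → 47.0193
row 2: Σ corner-gray over 9 cells = 4471  → 40.5836
row 3: Σ corner-gray over 9 cells = 4166  → 37.8151
row 4: Σ corner-gray over 9 cells = 3797  → 34.4657
row 5: Σ corner-gray over 9 cells = 3822  → 34.6926
row 6: Σ corner-gray over 9 cells = 5089  → 46.1933
row 7: Σ corner-gray over 9 cells = 5071  → 46.0299
row 8: Σ corner-gray over 9 cells = 4356  → 39.5398
row 9: Σ corner-gray over 9 cells = 4266  → 38.7228
row 10: Σ corner-gray over 9 cells = 5367  → 48.7167
row 11: Σ corner-gray over 9 cells = 5529  → 50.1872
row 12: Σ corner-gray over 9 cells = 3684  → 33.4400
Σ rows: total corner-gray = 59822  → 543.0092 mm³


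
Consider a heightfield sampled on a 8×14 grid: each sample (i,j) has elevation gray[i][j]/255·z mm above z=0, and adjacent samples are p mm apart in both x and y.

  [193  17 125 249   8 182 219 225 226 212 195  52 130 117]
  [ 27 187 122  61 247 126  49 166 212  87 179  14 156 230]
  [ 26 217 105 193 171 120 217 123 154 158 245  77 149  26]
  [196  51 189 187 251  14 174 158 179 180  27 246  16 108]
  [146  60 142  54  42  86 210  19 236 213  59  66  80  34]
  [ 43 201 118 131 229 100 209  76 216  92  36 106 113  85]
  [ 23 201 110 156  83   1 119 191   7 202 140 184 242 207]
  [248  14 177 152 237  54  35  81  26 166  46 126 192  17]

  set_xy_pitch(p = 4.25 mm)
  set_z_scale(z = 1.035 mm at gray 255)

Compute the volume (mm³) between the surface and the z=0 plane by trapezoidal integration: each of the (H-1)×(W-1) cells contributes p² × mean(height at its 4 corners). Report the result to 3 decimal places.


height_mm = gray/255 × 1.035; cell vol = 4.25² × mean(4 corners)
unit = 4.25² × 1.035 / (4×255) = 0.0183281 mm³ per gray-sum
row 0: Σ corner-gray over 13 cells = 7459  → 136.7095
row 1: Σ corner-gray over 13 cells = 7379  → 135.2432
row 2: Σ corner-gray over 13 cells = 7558  → 138.5240
row 3: Σ corner-gray over 13 cells = 6362  → 116.6035
row 4: Σ corner-gray over 13 cells = 6096  → 111.7282
row 5: Σ corner-gray over 13 cells = 6884  → 126.1708
row 6: Σ corner-gray over 13 cells = 6379  → 116.9151
Σ rows: total corner-gray = 48117  → 881.8944 mm³

881.894


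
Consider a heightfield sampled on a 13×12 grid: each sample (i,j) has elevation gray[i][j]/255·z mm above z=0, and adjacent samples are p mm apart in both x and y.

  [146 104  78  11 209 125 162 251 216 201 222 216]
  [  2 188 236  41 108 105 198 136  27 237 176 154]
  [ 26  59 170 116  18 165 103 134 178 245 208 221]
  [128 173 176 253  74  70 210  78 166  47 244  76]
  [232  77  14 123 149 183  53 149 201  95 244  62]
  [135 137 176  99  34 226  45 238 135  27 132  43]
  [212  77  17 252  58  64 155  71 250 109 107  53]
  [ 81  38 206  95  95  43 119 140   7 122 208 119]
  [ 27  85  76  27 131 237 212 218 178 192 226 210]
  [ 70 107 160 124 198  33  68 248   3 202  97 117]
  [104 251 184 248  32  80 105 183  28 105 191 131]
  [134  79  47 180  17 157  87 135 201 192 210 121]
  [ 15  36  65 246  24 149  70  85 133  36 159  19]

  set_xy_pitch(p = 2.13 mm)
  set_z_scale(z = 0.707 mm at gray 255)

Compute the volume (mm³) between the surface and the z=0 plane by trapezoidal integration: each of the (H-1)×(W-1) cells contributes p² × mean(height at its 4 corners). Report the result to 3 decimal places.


217.135

height_mm = gray/255 × 0.707; cell vol = 2.13² × mean(4 corners)
unit = 2.13² × 0.707 / (4×255) = 0.00314469 mm³ per gray-sum
row 0: Σ corner-gray over 11 cells = 6580  → 20.6921
row 1: Σ corner-gray over 11 cells = 6099  → 19.1795
row 2: Σ corner-gray over 11 cells = 6225  → 19.5757
row 3: Σ corner-gray over 11 cells = 6056  → 19.0443
row 4: Σ corner-gray over 11 cells = 5546  → 17.4405
row 5: Σ corner-gray over 11 cells = 5261  → 16.5442
row 6: Σ corner-gray over 11 cells = 4931  → 15.5065
row 7: Σ corner-gray over 11 cells = 5747  → 18.0726
row 8: Σ corner-gray over 11 cells = 6068  → 19.0820
row 9: Σ corner-gray over 11 cells = 5716  → 17.9751
row 10: Σ corner-gray over 11 cells = 5914  → 18.5977
row 11: Σ corner-gray over 11 cells = 4905  → 15.4247
Σ rows: total corner-gray = 69048  → 217.1349 mm³


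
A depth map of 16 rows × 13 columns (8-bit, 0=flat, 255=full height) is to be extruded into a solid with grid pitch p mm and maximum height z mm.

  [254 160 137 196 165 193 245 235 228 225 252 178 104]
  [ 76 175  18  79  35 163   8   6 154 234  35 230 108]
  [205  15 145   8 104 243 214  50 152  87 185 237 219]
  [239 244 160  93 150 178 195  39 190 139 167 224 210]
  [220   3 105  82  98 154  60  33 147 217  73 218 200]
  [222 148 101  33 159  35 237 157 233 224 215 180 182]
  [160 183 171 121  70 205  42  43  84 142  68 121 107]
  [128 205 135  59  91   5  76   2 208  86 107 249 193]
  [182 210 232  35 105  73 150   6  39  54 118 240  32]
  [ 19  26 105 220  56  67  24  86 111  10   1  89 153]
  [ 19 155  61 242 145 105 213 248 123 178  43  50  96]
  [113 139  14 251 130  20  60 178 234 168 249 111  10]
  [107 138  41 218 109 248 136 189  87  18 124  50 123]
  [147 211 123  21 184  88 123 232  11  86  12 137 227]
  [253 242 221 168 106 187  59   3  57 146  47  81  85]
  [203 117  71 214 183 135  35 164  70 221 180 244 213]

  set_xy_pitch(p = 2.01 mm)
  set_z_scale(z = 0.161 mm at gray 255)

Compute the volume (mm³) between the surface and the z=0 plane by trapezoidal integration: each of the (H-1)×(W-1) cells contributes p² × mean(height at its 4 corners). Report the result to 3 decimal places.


58.549

height_mm = gray/255 × 0.161; cell vol = 2.01² × mean(4 corners)
unit = 2.01² × 0.161 / (4×255) = 0.000637702 mm³ per gray-sum
row 0: Σ corner-gray over 12 cells = 7244  → 4.6195
row 1: Σ corner-gray over 12 cells = 5762  → 3.6744
row 2: Σ corner-gray over 12 cells = 7311  → 4.6622
row 3: Σ corner-gray over 12 cells = 6807  → 4.3408
row 4: Σ corner-gray over 12 cells = 6648  → 4.2394
row 5: Σ corner-gray over 12 cells = 6615  → 4.2184
row 6: Σ corner-gray over 12 cells = 5534  → 3.5290
row 7: Σ corner-gray over 12 cells = 5505  → 3.5105
row 8: Σ corner-gray over 12 cells = 4500  → 2.8697
row 9: Σ corner-gray over 12 cells = 5003  → 3.1904
row 10: Σ corner-gray over 12 cells = 6472  → 4.1272
row 11: Σ corner-gray over 12 cells = 6177  → 3.9391
row 12: Σ corner-gray over 12 cells = 5776  → 3.6834
row 13: Σ corner-gray over 12 cells = 5802  → 3.6999
row 14: Σ corner-gray over 12 cells = 6656  → 4.2445
Σ rows: total corner-gray = 91812  → 58.5487 mm³


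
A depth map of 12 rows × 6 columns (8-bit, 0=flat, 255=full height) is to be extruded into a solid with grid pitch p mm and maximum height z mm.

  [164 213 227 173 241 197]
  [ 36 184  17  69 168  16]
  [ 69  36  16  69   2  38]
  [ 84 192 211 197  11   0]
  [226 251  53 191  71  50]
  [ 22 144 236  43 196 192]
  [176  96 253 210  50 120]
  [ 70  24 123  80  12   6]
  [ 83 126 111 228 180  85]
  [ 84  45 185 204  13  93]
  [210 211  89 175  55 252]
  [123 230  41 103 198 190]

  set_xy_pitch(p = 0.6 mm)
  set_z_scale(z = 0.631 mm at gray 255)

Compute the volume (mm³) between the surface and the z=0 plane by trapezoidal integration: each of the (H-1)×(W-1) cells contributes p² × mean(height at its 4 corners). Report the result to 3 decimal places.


height_mm = gray/255 × 0.631; cell vol = 0.6² × mean(4 corners)
unit = 0.6² × 0.631 / (4×255) = 0.000222706 mm³ per gray-sum
row 0: Σ corner-gray over 5 cells = 2997  → 0.6674
row 1: Σ corner-gray over 5 cells = 1281  → 0.2853
row 2: Σ corner-gray over 5 cells = 1659  → 0.3695
row 3: Σ corner-gray over 5 cells = 2714  → 0.6044
row 4: Σ corner-gray over 5 cells = 2860  → 0.6369
row 5: Σ corner-gray over 5 cells = 2966  → 0.6605
row 6: Σ corner-gray over 5 cells = 2068  → 0.4606
row 7: Σ corner-gray over 5 cells = 2012  → 0.4481
row 8: Σ corner-gray over 5 cells = 2529  → 0.5632
row 9: Σ corner-gray over 5 cells = 2593  → 0.5775
row 10: Σ corner-gray over 5 cells = 2979  → 0.6634
Σ rows: total corner-gray = 26658  → 5.9369 mm³

5.937


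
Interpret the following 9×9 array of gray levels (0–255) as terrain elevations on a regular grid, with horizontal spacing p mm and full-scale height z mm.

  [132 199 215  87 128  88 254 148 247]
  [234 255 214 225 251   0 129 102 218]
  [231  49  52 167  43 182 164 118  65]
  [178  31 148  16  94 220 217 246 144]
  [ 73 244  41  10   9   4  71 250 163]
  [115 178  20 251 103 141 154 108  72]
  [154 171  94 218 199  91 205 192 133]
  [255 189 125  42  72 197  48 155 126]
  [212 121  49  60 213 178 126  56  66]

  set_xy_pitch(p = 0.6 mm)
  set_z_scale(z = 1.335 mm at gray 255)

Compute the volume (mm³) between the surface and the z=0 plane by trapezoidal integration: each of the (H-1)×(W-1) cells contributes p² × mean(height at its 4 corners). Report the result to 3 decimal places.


16.417

height_mm = gray/255 × 1.335; cell vol = 0.6² × mean(4 corners)
unit = 0.6² × 1.335 / (4×255) = 0.000471176 mm³ per gray-sum
row 0: Σ corner-gray over 8 cells = 5421  → 2.5542
row 1: Σ corner-gray over 8 cells = 4650  → 2.1910
row 2: Σ corner-gray over 8 cells = 4112  → 1.9375
row 3: Σ corner-gray over 8 cells = 3760  → 1.7716
row 4: Σ corner-gray over 8 cells = 3591  → 1.6920
row 5: Σ corner-gray over 8 cells = 4724  → 2.2258
row 6: Σ corner-gray over 8 cells = 4664  → 2.1976
row 7: Σ corner-gray over 8 cells = 3921  → 1.8475
Σ rows: total corner-gray = 34843  → 16.4172 mm³


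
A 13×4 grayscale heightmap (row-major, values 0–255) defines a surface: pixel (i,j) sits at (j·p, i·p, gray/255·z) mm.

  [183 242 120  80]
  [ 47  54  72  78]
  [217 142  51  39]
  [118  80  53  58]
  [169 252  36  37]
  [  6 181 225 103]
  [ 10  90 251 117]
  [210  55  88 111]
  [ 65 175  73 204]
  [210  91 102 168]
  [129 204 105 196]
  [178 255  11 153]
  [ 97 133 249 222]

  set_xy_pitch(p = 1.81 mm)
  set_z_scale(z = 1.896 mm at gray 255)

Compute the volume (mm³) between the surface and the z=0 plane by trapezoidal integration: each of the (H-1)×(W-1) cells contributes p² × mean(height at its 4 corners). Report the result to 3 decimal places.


109.005

height_mm = gray/255 × 1.896; cell vol = 1.81² × mean(4 corners)
unit = 1.81² × 1.896 / (4×255) = 0.00608969 mm³ per gray-sum
row 0: Σ corner-gray over 3 cells = 1364  → 8.3063
row 1: Σ corner-gray over 3 cells = 1019  → 6.2054
row 2: Σ corner-gray over 3 cells = 1084  → 6.6012
row 3: Σ corner-gray over 3 cells = 1224  → 7.4538
row 4: Σ corner-gray over 3 cells = 1703  → 10.3707
row 5: Σ corner-gray over 3 cells = 1730  → 10.5352
row 6: Σ corner-gray over 3 cells = 1416  → 8.6230
row 7: Σ corner-gray over 3 cells = 1372  → 8.3551
row 8: Σ corner-gray over 3 cells = 1529  → 9.3111
row 9: Σ corner-gray over 3 cells = 1707  → 10.3951
row 10: Σ corner-gray over 3 cells = 1806  → 10.9980
row 11: Σ corner-gray over 3 cells = 1946  → 11.8505
Σ rows: total corner-gray = 17900  → 109.0055 mm³


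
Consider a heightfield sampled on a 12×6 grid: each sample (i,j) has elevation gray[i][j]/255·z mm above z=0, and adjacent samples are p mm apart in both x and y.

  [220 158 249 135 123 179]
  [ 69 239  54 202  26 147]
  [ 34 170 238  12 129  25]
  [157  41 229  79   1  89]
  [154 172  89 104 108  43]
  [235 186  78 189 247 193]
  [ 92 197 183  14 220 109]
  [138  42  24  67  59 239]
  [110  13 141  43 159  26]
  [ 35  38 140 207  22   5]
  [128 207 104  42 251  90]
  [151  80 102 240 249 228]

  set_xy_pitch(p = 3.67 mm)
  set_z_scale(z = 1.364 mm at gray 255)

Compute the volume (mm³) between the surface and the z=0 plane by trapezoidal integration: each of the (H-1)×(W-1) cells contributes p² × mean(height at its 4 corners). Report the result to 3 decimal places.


height_mm = gray/255 × 1.364; cell vol = 3.67² × mean(4 corners)
unit = 3.67² × 1.364 / (4×255) = 0.0180114 mm³ per gray-sum
row 0: Σ corner-gray over 5 cells = 2987  → 53.7999
row 1: Σ corner-gray over 5 cells = 2415  → 43.4974
row 2: Σ corner-gray over 5 cells = 2103  → 37.8779
row 3: Σ corner-gray over 5 cells = 2089  → 37.6257
row 4: Σ corner-gray over 5 cells = 2971  → 53.5117
row 5: Σ corner-gray over 5 cells = 3257  → 58.6630
row 6: Σ corner-gray over 5 cells = 2190  → 39.4449
row 7: Σ corner-gray over 5 cells = 1609  → 28.9803
row 8: Σ corner-gray over 5 cells = 1702  → 30.6553
row 9: Σ corner-gray over 5 cells = 2280  → 41.0659
row 10: Σ corner-gray over 5 cells = 3147  → 56.6817
Σ rows: total corner-gray = 26750  → 481.8037 mm³

481.804


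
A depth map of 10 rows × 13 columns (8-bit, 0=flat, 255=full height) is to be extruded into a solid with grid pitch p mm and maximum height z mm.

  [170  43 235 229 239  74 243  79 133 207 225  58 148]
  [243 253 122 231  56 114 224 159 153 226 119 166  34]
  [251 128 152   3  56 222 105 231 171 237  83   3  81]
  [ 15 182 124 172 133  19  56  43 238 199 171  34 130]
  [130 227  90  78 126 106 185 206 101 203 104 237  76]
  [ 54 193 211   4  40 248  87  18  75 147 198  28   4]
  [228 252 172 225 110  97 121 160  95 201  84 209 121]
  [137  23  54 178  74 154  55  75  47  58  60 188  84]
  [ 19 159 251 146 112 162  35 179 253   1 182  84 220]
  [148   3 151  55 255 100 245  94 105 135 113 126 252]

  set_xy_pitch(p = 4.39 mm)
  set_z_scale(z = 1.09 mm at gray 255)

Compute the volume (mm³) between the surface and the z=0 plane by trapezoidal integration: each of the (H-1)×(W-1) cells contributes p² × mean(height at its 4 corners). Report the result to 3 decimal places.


height_mm = gray/255 × 1.09; cell vol = 4.39² × mean(4 corners)
unit = 4.39² × 1.09 / (4×255) = 0.0205947 mm³ per gray-sum
row 0: Σ corner-gray over 12 cells = 7771  → 160.0414
row 1: Σ corner-gray over 12 cells = 7037  → 144.9249
row 2: Σ corner-gray over 12 cells = 6001  → 123.5888
row 3: Σ corner-gray over 12 cells = 6419  → 132.1973
row 4: Σ corner-gray over 12 cells = 6088  → 125.3805
row 5: Σ corner-gray over 12 cells = 6357  → 130.9205
row 6: Σ corner-gray over 12 cells = 5954  → 122.6208
row 7: Σ corner-gray over 12 cells = 5520  → 113.6827
row 8: Σ corner-gray over 12 cells = 6531  → 134.5040
Σ rows: total corner-gray = 57678  → 1187.8608 mm³

1187.861


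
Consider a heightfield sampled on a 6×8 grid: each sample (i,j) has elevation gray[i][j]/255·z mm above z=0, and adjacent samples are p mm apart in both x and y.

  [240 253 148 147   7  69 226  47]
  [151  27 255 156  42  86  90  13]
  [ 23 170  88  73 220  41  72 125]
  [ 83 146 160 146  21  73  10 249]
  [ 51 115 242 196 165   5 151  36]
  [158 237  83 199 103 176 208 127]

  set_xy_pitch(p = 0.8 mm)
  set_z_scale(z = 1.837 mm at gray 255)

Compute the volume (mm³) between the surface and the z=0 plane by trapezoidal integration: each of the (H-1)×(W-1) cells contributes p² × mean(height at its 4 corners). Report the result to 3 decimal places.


19.302

height_mm = gray/255 × 1.837; cell vol = 0.8² × mean(4 corners)
unit = 0.8² × 1.837 / (4×255) = 0.00115263 mm³ per gray-sum
row 0: Σ corner-gray over 7 cells = 3463  → 3.9915
row 1: Σ corner-gray over 7 cells = 2952  → 3.4026
row 2: Σ corner-gray over 7 cells = 2920  → 3.3657
row 3: Σ corner-gray over 7 cells = 3279  → 3.7795
row 4: Σ corner-gray over 7 cells = 4132  → 4.7627
Σ rows: total corner-gray = 16746  → 19.3019 mm³


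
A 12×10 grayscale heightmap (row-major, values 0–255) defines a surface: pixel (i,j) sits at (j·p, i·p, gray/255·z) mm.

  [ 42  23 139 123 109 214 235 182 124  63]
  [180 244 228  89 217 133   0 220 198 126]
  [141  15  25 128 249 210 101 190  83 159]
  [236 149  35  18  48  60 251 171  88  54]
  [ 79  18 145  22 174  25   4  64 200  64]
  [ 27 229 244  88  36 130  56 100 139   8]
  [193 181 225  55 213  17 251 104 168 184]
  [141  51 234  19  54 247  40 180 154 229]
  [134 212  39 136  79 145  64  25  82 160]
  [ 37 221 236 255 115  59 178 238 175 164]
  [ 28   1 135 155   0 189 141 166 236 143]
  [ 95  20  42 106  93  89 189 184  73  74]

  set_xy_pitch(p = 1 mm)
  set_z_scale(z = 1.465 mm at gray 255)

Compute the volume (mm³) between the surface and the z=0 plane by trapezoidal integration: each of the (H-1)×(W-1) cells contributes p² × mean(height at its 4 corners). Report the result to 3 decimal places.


height_mm = gray/255 × 1.465; cell vol = 1² × mean(4 corners)
unit = 1² × 1.465 / (4×255) = 0.00143627 mm³ per gray-sum
row 0: Σ corner-gray over 9 cells = 5367  → 7.7085
row 1: Σ corner-gray over 9 cells = 5266  → 7.5634
row 2: Σ corner-gray over 9 cells = 4232  → 6.0783
row 3: Σ corner-gray over 9 cells = 3377  → 4.8503
row 4: Σ corner-gray over 9 cells = 3526  → 5.0643
row 5: Σ corner-gray over 9 cells = 4884  → 7.0148
row 6: Σ corner-gray over 9 cells = 5133  → 7.3724
row 7: Σ corner-gray over 9 cells = 4186  → 6.0122
row 8: Σ corner-gray over 9 cells = 5013  → 7.2000
row 9: Σ corner-gray over 9 cells = 5372  → 7.7157
row 10: Σ corner-gray over 9 cells = 3978  → 5.7135
Σ rows: total corner-gray = 50334  → 72.2934 mm³

72.293
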